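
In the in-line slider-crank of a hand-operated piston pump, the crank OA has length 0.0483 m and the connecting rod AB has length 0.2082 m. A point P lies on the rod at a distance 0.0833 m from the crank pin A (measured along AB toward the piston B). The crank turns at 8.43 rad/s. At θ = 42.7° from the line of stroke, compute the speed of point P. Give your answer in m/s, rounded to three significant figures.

ω = 8.43 rad/s.  Crank-pin speed |V_A| = rω = 0.40717 m/s, perpendicular to OA.
Rod angle: sinφ = −(r/L) sinθ ⇒ φ = -9.052°; ω_rod = −rω cosθ/√(L²−r²sin²θ) = -1.4554 rad/s.
V_P = V_A + ω_rod × AP, with AP = 0.0833 m along the rod.
Components: V_Px = −rω sinθ − a·ω_rod·sinφ = -0.2952 m/s;  V_Py = rω cosθ + a·ω_rod·cosφ = +0.17951 m/s.
|V_P| = √(V_Px² + V_Py²) = 0.34549 m/s.

0.345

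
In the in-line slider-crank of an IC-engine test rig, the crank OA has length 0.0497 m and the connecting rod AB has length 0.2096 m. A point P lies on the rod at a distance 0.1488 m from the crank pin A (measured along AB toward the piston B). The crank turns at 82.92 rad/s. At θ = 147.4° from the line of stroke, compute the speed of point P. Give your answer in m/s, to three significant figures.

2.15

ω = 82.92 rad/s.  Crank-pin speed |V_A| = rω = 4.1211 m/s, perpendicular to OA.
Rod angle: sinφ = −(r/L) sinθ ⇒ φ = -7.340°; ω_rod = −rω cosθ/√(L²−r²sin²θ) = +16.701 rad/s.
V_P = V_A + ω_rod × AP, with AP = 0.1488 m along the rod.
Components: V_Px = −rω sinθ − a·ω_rod·sinφ = -1.9029 m/s;  V_Py = rω cosθ + a·ω_rod·cosφ = -1.0071 m/s.
|V_P| = √(V_Px² + V_Py²) = 2.1529 m/s.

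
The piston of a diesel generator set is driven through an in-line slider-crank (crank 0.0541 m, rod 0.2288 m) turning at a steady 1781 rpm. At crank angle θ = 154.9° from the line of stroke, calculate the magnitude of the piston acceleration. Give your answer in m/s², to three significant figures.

1410

ω = 2π·1781/60 = 186.5 rad/s
x(θ) = r cosθ + √(L² − r² sin²θ); with ω constant, a = ω²·d²x/dθ².
d²x/dθ² = −r cosθ − r²(cos2θ)/√u − r⁴ sin²2θ/(4u^{3/2}),  u = L² − r² sin²θ = 0.0518228 m².
Substituting r = 0.0541 m, L = 0.2288 m, θ = 154.9°: d²x/dθ² = +0.040654 m.
a = ω²·d²x/dθ² = (186.5)²·(+0.040654) = +1414.1 m/s²;  |a| = 1414.1 m/s².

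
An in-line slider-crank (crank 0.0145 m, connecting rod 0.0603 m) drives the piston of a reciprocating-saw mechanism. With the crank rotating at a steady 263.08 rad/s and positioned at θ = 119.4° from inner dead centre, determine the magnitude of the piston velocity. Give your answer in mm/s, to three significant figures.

ω = 263.1 rad/s
For an in-line slider-crank, x = r cosθ + √(L² − r² sin²θ), so v = −rω sinθ·[1 + r cosθ/√(L² − r² sin²θ)].
With r = 0.0145 m, L = 0.0603 m, θ = 119.4°: √(L² − r² sin²θ) = 0.058962 m.
v = −0.0145·263.1·0.87121·[1 + 0.0145·-0.49090/0.058962] = -2.9222 m/s.
|v| = 2.9222 m/s = 2922.2 mm/s.

2920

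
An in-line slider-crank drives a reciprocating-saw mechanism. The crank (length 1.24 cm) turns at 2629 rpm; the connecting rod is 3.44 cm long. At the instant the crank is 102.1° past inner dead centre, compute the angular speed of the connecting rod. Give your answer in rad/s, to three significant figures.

22.2

ω = 275.3 rad/s (converted from 2629 rpm).
The rod makes angle φ with the slider axis where L sinφ = r sinθ; differentiating, L cosφ·φ̇ = r ω cosθ.
L cosφ = √(L² − r² sin²θ) = 0.032192 m.
|ω_rod| = r ω |cosθ| / √(L² − r² sin²θ) = 0.0124·275.3·0.20962/0.032192 = 22.229 rad/s.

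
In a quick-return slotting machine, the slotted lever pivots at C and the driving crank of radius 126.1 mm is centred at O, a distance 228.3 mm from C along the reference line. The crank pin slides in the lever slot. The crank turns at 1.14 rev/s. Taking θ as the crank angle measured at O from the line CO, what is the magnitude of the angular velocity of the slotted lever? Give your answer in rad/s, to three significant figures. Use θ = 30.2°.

2.48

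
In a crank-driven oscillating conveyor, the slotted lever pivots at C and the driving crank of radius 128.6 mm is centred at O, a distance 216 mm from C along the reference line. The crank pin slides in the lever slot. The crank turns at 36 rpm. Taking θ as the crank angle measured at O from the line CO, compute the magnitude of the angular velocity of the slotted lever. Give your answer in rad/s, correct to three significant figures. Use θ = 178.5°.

ω = 3.77 rad/s (from 36 rpm).
Crank pin A relative to C: A = (d + r cosθ, r sinθ); lever angle φ = atan2(r sinθ, d + r cosθ).
Differentiating tanφ: φ̇ = rω(d cosθ + r)/(d² + r² + 2dr cosθ).
d² + r² + 2dr cosθ = |CA|² = 0.0076578 m²;  d cosθ + r = -0.087326 m.
|ω_lever| = |0.1286·3.77·-0.087326| / 0.0076578 = 5.5286 rad/s.

5.53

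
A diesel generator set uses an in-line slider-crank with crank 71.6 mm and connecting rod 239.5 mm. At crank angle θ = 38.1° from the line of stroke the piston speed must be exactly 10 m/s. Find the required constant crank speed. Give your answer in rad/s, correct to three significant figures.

For an in-line slider-crank, |v_piston| = rω|sinθ|·[1 + r cosθ/√(L² − r² sin²θ)].
With r = 0.0716 m, L = 0.2395 m, θ = 38.1°: the bracketed kinematic factor |dx/dθ| = 0.054755 m.
ω = v/|dx/dθ| = 10/0.054755 = 182.63 rad/s.

183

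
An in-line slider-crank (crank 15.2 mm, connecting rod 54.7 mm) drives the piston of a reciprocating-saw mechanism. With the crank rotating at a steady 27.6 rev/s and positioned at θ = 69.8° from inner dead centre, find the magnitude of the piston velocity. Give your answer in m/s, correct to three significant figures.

ω = 2π·27.6 = 173.4 rad/s
For an in-line slider-crank, x = r cosθ + √(L² − r² sin²θ), so v = −rω sinθ·[1 + r cosθ/√(L² − r² sin²θ)].
With r = 0.0152 m, L = 0.0547 m, θ = 69.8°: √(L² − r² sin²θ) = 0.052807 m.
v = −0.0152·173.4·0.93849·[1 + 0.0152·0.34530/0.052807] = -2.7197 m/s.
|v| = 2.7197 m/s.

2.72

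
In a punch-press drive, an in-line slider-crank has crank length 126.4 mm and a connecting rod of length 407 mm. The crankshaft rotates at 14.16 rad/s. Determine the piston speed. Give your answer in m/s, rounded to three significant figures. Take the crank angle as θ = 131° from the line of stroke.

1.07

ω = 14.16 rad/s
For an in-line slider-crank, x = r cosθ + √(L² − r² sin²θ), so v = −rω sinθ·[1 + r cosθ/√(L² − r² sin²θ)].
With r = 0.1264 m, L = 0.407 m, θ = 131°: √(L² − r² sin²θ) = 0.39566 m.
v = −0.1264·14.16·0.75471·[1 + 0.1264·-0.65606/0.39566] = -1.0677 m/s.
|v| = 1.0677 m/s.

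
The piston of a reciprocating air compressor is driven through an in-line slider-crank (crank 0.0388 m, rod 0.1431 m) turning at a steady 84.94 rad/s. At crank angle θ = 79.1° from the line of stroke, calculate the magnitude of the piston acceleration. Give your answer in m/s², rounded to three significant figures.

20.0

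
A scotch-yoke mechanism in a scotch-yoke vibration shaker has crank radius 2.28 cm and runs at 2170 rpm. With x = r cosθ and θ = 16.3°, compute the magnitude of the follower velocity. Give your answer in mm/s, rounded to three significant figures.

ω = 227.2 rad/s (from 2170 rpm).
x = r cosθ ⇒ ẋ = −rω sinθ.
|v| = rω|sinθ| = 0.0228·227.2·|sin 16.3°| = 1.4542 m/s = 1454.2 mm/s.

1450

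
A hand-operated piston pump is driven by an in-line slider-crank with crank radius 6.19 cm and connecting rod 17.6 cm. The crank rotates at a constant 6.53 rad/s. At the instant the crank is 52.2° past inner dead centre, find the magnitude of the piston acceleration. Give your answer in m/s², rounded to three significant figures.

1.41

ω = 6.53 rad/s
x(θ) = r cosθ + √(L² − r² sin²θ); with ω constant, a = ω²·d²x/dθ².
d²x/dθ² = −r cosθ − r²(cos2θ)/√u − r⁴ sin²2θ/(4u^{3/2}),  u = L² − r² sin²θ = 0.0285838 m².
Substituting r = 0.0619 m, L = 0.176 m, θ = 52.2°: d²x/dθ² = -0.033015 m.
a = ω²·d²x/dθ² = (6.53)²·(-0.033015) = -1.4078 m/s²;  |a| = 1.4078 m/s².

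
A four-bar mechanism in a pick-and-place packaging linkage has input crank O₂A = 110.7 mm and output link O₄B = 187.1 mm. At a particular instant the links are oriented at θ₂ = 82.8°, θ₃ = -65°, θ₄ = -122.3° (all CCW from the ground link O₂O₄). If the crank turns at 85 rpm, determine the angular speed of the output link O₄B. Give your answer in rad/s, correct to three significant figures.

3.33

ω₂ = 8.901 rad/s (from 85 rpm).
Differentiating the loop-closure r₂e^{iθ₂}+r₃e^{iθ₃}=r₁+r₄e^{iθ₄} gives r₂ω₂e^{iθ₂}+r₃ω₃e^{iθ₃}=r₄ω₄e^{iθ₄}.
Eliminating the other unknown: ω₄ = r₂ω₂ sin(θ₂−θ₃) / [r₄ sin(θ₄−θ₃)].
Numerator sine = +0.53288; denominator sine = -0.84151.
Result = 0.1107·8.901·(+0.53288) / (0.1871·(-0.84151)) = -3.3349 rad/s; magnitude 3.3349 rad/s.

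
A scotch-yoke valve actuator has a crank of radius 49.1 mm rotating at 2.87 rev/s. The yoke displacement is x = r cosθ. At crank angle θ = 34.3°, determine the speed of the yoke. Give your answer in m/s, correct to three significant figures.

ω = 18.03 rad/s (from 2.87 rev/s).
x = r cosθ ⇒ ẋ = −rω sinθ.
|v| = rω|sinθ| = 0.0491·18.03·|sin 34.3°| = 0.49895 m/s.

0.499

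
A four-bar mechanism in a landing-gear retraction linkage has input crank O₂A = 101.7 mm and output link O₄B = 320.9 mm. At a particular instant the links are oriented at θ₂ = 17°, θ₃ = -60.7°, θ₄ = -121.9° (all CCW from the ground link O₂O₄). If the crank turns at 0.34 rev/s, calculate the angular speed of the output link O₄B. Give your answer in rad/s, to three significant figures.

ω₂ = 2.136 rad/s (from 0.34 rev/s).
Differentiating the loop-closure r₂e^{iθ₂}+r₃e^{iθ₃}=r₁+r₄e^{iθ₄} gives r₂ω₂e^{iθ₂}+r₃ω₃e^{iθ₃}=r₄ω₄e^{iθ₄}.
Eliminating the other unknown: ω₄ = r₂ω₂ sin(θ₂−θ₃) / [r₄ sin(θ₄−θ₃)].
Numerator sine = +0.97705; denominator sine = -0.87631.
Result = 0.1017·2.136·(+0.97705) / (0.3209·(-0.87631)) = -0.75486 rad/s; magnitude 0.75486 rad/s.

0.755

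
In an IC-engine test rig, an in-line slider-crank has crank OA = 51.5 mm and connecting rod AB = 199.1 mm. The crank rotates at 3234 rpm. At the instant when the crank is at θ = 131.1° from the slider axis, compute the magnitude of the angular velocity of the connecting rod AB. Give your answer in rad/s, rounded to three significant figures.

58.7

ω = 338.7 rad/s (converted from 3234 rpm).
The rod makes angle φ with the slider axis where L sinφ = r sinθ; differentiating, L cosφ·φ̇ = r ω cosθ.
L cosφ = √(L² − r² sin²θ) = 0.19528 m.
|ω_rod| = r ω |cosθ| / √(L² − r² sin²θ) = 0.0515·338.7·0.65738/0.19528 = 58.712 rad/s.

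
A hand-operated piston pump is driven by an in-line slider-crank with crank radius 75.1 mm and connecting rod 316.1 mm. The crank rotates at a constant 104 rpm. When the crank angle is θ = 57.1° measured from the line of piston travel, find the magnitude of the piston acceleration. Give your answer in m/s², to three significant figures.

ω = 2π·104/60 = 10.89 rad/s
x(θ) = r cosθ + √(L² − r² sin²θ); with ω constant, a = ω²·d²x/dθ².
d²x/dθ² = −r cosθ − r²(cos2θ)/√u − r⁴ sin²2θ/(4u^{3/2}),  u = L² − r² sin²θ = 0.0959432 m².
Substituting r = 0.0751 m, L = 0.3161 m, θ = 57.1°: d²x/dθ² = -0.033551 m.
a = ω²·d²x/dθ² = (10.89)²·(-0.033551) = -3.9795 m/s²;  |a| = 3.9795 m/s².

3.98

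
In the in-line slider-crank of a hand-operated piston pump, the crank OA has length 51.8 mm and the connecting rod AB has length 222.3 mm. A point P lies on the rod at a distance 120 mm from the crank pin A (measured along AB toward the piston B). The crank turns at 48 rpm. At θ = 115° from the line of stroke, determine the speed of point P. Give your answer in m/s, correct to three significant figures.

ω = 5.027 rad/s.  Crank-pin speed |V_A| = rω = 0.26038 m/s, perpendicular to OA.
Rod angle: sinφ = −(r/L) sinθ ⇒ φ = -12.192°; ω_rod = −rω cosθ/√(L²−r²sin²θ) = +0.50643 rad/s.
V_P = V_A + ω_rod × AP, with AP = 0.12 m along the rod.
Components: V_Px = −rω sinθ − a·ω_rod·sinφ = -0.22315 m/s;  V_Py = rω cosθ + a·ω_rod·cosφ = -0.050639 m/s.
|V_P| = √(V_Px² + V_Py²) = 0.22882 m/s.

0.229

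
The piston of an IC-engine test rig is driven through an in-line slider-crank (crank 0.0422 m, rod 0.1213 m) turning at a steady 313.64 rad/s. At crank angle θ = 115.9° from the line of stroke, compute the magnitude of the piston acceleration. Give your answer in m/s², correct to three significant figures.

ω = 313.6 rad/s
x(θ) = r cosθ + √(L² − r² sin²θ); with ω constant, a = ω²·d²x/dθ².
d²x/dθ² = −r cosθ − r²(cos2θ)/√u − r⁴ sin²2θ/(4u^{3/2}),  u = L² − r² sin²θ = 0.0132726 m².
Substituting r = 0.0422 m, L = 0.1213 m, θ = 115.9°: d²x/dθ² = +0.027672 m.
a = ω²·d²x/dθ² = (313.6)²·(+0.027672) = +2722.1 m/s²;  |a| = 2722.1 m/s².

2720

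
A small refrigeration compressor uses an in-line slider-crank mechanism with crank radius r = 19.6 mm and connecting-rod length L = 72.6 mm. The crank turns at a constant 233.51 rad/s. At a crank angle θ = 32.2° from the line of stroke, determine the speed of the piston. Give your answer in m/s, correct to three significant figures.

3.00

ω = 233.5 rad/s
For an in-line slider-crank, x = r cosθ + √(L² − r² sin²θ), so v = −rω sinθ·[1 + r cosθ/√(L² − r² sin²θ)].
With r = 0.0196 m, L = 0.0726 m, θ = 32.2°: √(L² − r² sin²θ) = 0.071845 m.
v = −0.0196·233.5·0.53288·[1 + 0.0196·0.84619/0.071845] = -3.0019 m/s.
|v| = 3.0019 m/s.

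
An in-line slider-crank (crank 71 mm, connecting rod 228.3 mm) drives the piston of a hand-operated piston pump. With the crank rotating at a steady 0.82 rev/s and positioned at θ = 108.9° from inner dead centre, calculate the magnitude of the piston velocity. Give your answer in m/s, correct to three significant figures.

0.310

ω = 2π·0.82 = 5.152 rad/s
For an in-line slider-crank, x = r cosθ + √(L² − r² sin²θ), so v = −rω sinθ·[1 + r cosθ/√(L² − r² sin²θ)].
With r = 0.071 m, L = 0.2283 m, θ = 108.9°: √(L² − r² sin²θ) = 0.21819 m.
v = −0.071·5.152·0.94609·[1 + 0.071·-0.32392/0.21819] = -0.30961 m/s.
|v| = 0.30961 m/s.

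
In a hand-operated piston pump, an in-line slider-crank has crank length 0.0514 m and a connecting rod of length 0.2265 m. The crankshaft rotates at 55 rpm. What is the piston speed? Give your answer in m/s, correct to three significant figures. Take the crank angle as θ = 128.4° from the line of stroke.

0.199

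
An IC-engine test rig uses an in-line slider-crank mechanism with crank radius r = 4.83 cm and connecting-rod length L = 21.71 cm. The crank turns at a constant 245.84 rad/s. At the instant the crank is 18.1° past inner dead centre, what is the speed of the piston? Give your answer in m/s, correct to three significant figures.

ω = 245.8 rad/s
For an in-line slider-crank, x = r cosθ + √(L² − r² sin²θ), so v = −rω sinθ·[1 + r cosθ/√(L² − r² sin²θ)].
With r = 0.0483 m, L = 0.2171 m, θ = 18.1°: √(L² − r² sin²θ) = 0.21658 m.
v = −0.0483·245.8·0.31068·[1 + 0.0483·0.95052/0.21658] = -4.471 m/s.
|v| = 4.471 m/s.

4.47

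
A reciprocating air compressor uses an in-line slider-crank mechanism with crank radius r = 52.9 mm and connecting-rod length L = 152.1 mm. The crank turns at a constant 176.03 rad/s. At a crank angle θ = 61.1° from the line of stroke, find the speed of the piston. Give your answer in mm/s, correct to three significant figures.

ω = 176 rad/s
For an in-line slider-crank, x = r cosθ + √(L² − r² sin²θ), so v = −rω sinθ·[1 + r cosθ/√(L² − r² sin²θ)].
With r = 0.0529 m, L = 0.1521 m, θ = 61.1°: √(L² − r² sin²θ) = 0.14488 m.
v = −0.0529·176·0.87546·[1 + 0.0529·0.48328/0.14488] = -9.5909 m/s.
|v| = 9.5909 m/s = 9590.9 mm/s.

9590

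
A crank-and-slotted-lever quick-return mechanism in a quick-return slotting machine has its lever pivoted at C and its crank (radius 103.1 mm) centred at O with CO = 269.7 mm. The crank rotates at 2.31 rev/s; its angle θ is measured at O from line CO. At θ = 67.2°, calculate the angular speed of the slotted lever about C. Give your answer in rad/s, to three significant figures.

ω = 14.51 rad/s (from 2.31 rev/s).
Crank pin A relative to C: A = (d + r cosθ, r sinθ); lever angle φ = atan2(r sinθ, d + r cosθ).
Differentiating tanφ: φ̇ = rω(d cosθ + r)/(d² + r² + 2dr cosθ).
d² + r² + 2dr cosθ = |CA|² = 0.104918 m²;  d cosθ + r = +0.20761 m.
|ω_lever| = |0.1031·14.51·+0.20761| / 0.104918 = 2.9611 rad/s.

2.96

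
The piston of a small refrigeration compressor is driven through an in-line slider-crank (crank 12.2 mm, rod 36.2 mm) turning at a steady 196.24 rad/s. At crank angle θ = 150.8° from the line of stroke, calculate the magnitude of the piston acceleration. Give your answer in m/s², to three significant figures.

ω = 196.2 rad/s
x(θ) = r cosθ + √(L² − r² sin²θ); with ω constant, a = ω²·d²x/dθ².
d²x/dθ² = −r cosθ − r²(cos2θ)/√u − r⁴ sin²2θ/(4u^{3/2}),  u = L² − r² sin²θ = 0.00127502 m².
Substituting r = 0.0122 m, L = 0.0362 m, θ = 150.8°: d²x/dθ² = +0.0083773 m.
a = ω²·d²x/dθ² = (196.2)²·(+0.0083773) = +322.61 m/s²;  |a| = 322.61 m/s².

323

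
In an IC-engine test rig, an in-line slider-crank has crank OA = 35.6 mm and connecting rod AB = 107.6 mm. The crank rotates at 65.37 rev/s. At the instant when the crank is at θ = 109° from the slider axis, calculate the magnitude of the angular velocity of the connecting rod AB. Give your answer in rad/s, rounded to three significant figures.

ω = 410.7 rad/s (converted from 65.37 rev/s).
The rod makes angle φ with the slider axis where L sinφ = r sinθ; differentiating, L cosφ·φ̇ = r ω cosθ.
L cosφ = √(L² − r² sin²θ) = 0.1022 m.
|ω_rod| = r ω |cosθ| / √(L² − r² sin²θ) = 0.0356·410.7·0.32557/0.1022 = 46.58 rad/s.

46.6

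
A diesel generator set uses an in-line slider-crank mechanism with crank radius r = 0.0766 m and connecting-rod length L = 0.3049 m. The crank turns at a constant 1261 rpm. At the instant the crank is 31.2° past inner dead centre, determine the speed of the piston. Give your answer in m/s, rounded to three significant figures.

6.38

ω = 2π·1261/60 = 132.1 rad/s
For an in-line slider-crank, x = r cosθ + √(L² − r² sin²θ), so v = −rω sinθ·[1 + r cosθ/√(L² − r² sin²θ)].
With r = 0.0766 m, L = 0.3049 m, θ = 31.2°: √(L² − r² sin²θ) = 0.30231 m.
v = −0.0766·132.1·0.51803·[1 + 0.0766·0.85536/0.30231] = -6.3756 m/s.
|v| = 6.3756 m/s.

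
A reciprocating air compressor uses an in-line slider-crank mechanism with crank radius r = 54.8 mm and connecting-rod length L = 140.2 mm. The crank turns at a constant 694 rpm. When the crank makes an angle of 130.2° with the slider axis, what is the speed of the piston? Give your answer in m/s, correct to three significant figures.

2.24

ω = 2π·694/60 = 72.68 rad/s
For an in-line slider-crank, x = r cosθ + √(L² − r² sin²θ), so v = −rω sinθ·[1 + r cosθ/√(L² − r² sin²θ)].
With r = 0.0548 m, L = 0.1402 m, θ = 130.2°: √(L² − r² sin²θ) = 0.13381 m.
v = −0.0548·72.68·0.76380·[1 + 0.0548·-0.64546/0.13381] = -2.2378 m/s.
|v| = 2.2378 m/s.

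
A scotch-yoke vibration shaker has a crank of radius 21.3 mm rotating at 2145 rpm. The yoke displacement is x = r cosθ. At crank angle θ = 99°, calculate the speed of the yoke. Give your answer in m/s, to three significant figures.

ω = 224.6 rad/s (from 2145 rpm).
x = r cosθ ⇒ ẋ = −rω sinθ.
|v| = rω|sinθ| = 0.0213·224.6·|sin 99°| = 4.7256 m/s.

4.73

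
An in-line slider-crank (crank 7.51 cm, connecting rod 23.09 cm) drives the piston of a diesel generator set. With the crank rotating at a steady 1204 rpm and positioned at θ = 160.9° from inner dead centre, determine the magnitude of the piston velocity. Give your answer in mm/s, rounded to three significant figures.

2140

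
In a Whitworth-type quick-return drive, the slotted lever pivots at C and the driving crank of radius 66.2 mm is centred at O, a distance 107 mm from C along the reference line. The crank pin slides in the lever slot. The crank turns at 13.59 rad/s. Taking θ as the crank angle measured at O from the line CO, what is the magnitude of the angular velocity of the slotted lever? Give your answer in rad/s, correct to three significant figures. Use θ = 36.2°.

ω = 13.59 rad/s
Crank pin A relative to C: A = (d + r cosθ, r sinθ); lever angle φ = atan2(r sinθ, d + r cosθ).
Differentiating tanφ: φ̇ = rω(d cosθ + r)/(d² + r² + 2dr cosθ).
d² + r² + 2dr cosθ = |CA|² = 0.0272635 m²;  d cosθ + r = +0.15254 m.
|ω_lever| = |0.0662·13.59·+0.15254| / 0.0272635 = 5.0338 rad/s.

5.03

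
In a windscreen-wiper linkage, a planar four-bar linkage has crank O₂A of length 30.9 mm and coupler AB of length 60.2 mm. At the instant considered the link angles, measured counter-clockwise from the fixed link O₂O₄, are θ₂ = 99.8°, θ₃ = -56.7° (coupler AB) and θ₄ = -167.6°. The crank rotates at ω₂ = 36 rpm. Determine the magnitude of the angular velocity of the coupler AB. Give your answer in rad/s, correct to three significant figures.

2.07

ω₂ = 3.77 rad/s (from 36 rpm).
Differentiating the loop-closure r₂e^{iθ₂}+r₃e^{iθ₃}=r₁+r₄e^{iθ₄} gives r₂ω₂e^{iθ₂}+r₃ω₃e^{iθ₃}=r₄ω₄e^{iθ₄}.
Eliminating the other unknown: ω₃ = r₂ω₂ sin(θ₄−θ₂) / [r₃ sin(θ₃−θ₄)].
Numerator sine = +0.99897; denominator sine = +0.93420.
Result = 0.0309·3.77·(+0.99897) / (0.0602·(+0.93420)) = +2.0692 rad/s; magnitude 2.0692 rad/s.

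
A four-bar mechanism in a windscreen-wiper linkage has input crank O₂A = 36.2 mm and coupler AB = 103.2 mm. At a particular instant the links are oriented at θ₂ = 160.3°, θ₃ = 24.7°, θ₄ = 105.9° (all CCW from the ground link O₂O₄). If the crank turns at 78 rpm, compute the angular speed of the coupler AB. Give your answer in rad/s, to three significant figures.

2.36

ω₂ = 8.168 rad/s (from 78 rpm).
Differentiating the loop-closure r₂e^{iθ₂}+r₃e^{iθ₃}=r₁+r₄e^{iθ₄} gives r₂ω₂e^{iθ₂}+r₃ω₃e^{iθ₃}=r₄ω₄e^{iθ₄}.
Eliminating the other unknown: ω₃ = r₂ω₂ sin(θ₄−θ₂) / [r₃ sin(θ₃−θ₄)].
Numerator sine = -0.81310; denominator sine = -0.98823.
Result = 0.0362·8.168·(-0.81310) / (0.1032·(-0.98823)) = +2.3574 rad/s; magnitude 2.3574 rad/s.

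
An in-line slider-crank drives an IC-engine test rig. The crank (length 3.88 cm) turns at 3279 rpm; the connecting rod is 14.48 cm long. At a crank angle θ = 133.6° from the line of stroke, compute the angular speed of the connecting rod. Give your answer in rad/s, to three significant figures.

ω = 343.4 rad/s (converted from 3279 rpm).
The rod makes angle φ with the slider axis where L sinφ = r sinθ; differentiating, L cosφ·φ̇ = r ω cosθ.
L cosφ = √(L² − r² sin²θ) = 0.14205 m.
|ω_rod| = r ω |cosθ| / √(L² − r² sin²θ) = 0.0388·343.4·0.68962/0.14205 = 64.681 rad/s.

64.7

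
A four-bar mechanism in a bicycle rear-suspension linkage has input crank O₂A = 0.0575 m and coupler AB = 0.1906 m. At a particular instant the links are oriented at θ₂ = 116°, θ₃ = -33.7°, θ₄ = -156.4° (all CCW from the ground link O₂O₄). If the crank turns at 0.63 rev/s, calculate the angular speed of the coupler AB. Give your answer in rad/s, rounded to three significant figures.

1.42

ω₂ = 3.958 rad/s (from 0.63 rev/s).
Differentiating the loop-closure r₂e^{iθ₂}+r₃e^{iθ₃}=r₁+r₄e^{iθ₄} gives r₂ω₂e^{iθ₂}+r₃ω₃e^{iθ₃}=r₄ω₄e^{iθ₄}.
Eliminating the other unknown: ω₃ = r₂ω₂ sin(θ₄−θ₂) / [r₃ sin(θ₃−θ₄)].
Numerator sine = +0.99912; denominator sine = +0.84151.
Result = 0.0575·3.958·(+0.99912) / (0.1906·(+0.84151)) = +1.4178 rad/s; magnitude 1.4178 rad/s.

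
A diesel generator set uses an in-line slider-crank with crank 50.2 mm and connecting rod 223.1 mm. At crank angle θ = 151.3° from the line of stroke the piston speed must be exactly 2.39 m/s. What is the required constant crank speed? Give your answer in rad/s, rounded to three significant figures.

For an in-line slider-crank, |v_piston| = rω|sinθ|·[1 + r cosθ/√(L² − r² sin²θ)].
With r = 0.0502 m, L = 0.2231 m, θ = 151.3°: the bracketed kinematic factor |dx/dθ| = 0.019321 m.
ω = v/|dx/dθ| = 2.39/0.019321 = 123.7 rad/s.

124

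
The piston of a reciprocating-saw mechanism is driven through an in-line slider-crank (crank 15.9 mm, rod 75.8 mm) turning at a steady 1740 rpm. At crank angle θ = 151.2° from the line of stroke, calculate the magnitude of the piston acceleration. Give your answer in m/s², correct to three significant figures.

402

ω = 2π·1740/60 = 182.2 rad/s
x(θ) = r cosθ + √(L² − r² sin²θ); with ω constant, a = ω²·d²x/dθ².
d²x/dθ² = −r cosθ − r²(cos2θ)/√u − r⁴ sin²2θ/(4u^{3/2}),  u = L² − r² sin²θ = 0.00568697 m².
Substituting r = 0.0159 m, L = 0.0758 m, θ = 151.2°: d²x/dθ² = +0.01211 m.
a = ω²·d²x/dθ² = (182.2)²·(+0.01211) = +402.08 m/s²;  |a| = 402.08 m/s².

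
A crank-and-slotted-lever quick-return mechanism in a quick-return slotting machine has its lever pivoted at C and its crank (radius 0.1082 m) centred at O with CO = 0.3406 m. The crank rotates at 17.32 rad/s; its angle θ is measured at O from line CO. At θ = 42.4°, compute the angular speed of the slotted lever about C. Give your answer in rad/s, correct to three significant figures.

ω = 17.32 rad/s
Crank pin A relative to C: A = (d + r cosθ, r sinθ); lever angle φ = atan2(r sinθ, d + r cosθ).
Differentiating tanφ: φ̇ = rω(d cosθ + r)/(d² + r² + 2dr cosθ).
d² + r² + 2dr cosθ = |CA|² = 0.182144 m²;  d cosθ + r = +0.35972 m.
|ω_lever| = |0.1082·17.32·+0.35972| / 0.182144 = 3.701 rad/s.

3.70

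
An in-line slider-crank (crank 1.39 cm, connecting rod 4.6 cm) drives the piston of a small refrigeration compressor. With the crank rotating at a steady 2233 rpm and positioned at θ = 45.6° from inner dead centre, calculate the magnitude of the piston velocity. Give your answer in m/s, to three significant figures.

2.83

ω = 2π·2233/60 = 233.8 rad/s
For an in-line slider-crank, x = r cosθ + √(L² − r² sin²θ), so v = −rω sinθ·[1 + r cosθ/√(L² − r² sin²θ)].
With r = 0.0139 m, L = 0.046 m, θ = 45.6°: √(L² − r² sin²θ) = 0.044915 m.
v = −0.0139·233.8·0.71447·[1 + 0.0139·0.69966/0.044915] = -2.8251 m/s.
|v| = 2.8251 m/s.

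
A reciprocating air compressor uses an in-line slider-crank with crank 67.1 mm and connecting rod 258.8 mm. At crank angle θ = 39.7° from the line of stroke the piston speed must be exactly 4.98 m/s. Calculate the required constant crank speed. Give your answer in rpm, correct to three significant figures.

For an in-line slider-crank, |v_piston| = rω|sinθ|·[1 + r cosθ/√(L² − r² sin²θ)].
With r = 0.0671 m, L = 0.2588 m, θ = 39.7°: the bracketed kinematic factor |dx/dθ| = 0.051531 m.
ω = v/|dx/dθ| = 4.98/0.051531 = 96.64 rad/s.
N = 60ω/(2π) = 922.85 rpm.

923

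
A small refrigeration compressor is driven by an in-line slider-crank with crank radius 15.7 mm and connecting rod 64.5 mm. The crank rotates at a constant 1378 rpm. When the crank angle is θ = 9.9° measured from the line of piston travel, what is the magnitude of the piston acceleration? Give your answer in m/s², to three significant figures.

397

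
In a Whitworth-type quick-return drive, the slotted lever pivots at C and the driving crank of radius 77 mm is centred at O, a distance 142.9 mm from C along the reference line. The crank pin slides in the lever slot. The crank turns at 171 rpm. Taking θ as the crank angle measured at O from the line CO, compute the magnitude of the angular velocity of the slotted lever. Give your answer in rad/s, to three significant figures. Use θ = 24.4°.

6.16

ω = 17.91 rad/s (from 171 rpm).
Crank pin A relative to C: A = (d + r cosθ, r sinθ); lever angle φ = atan2(r sinθ, d + r cosθ).
Differentiating tanφ: φ̇ = rω(d cosθ + r)/(d² + r² + 2dr cosθ).
d² + r² + 2dr cosθ = |CA|² = 0.0463905 m²;  d cosθ + r = +0.20714 m.
|ω_lever| = |0.077·17.91·+0.20714| / 0.0463905 = 6.1566 rad/s.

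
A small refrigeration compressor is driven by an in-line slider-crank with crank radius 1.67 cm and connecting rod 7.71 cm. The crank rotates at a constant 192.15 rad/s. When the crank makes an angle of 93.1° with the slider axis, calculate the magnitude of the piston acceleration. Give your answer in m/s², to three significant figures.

169

ω = 192.2 rad/s
x(θ) = r cosθ + √(L² − r² sin²θ); with ω constant, a = ω²·d²x/dθ².
d²x/dθ² = −r cosθ − r²(cos2θ)/√u − r⁴ sin²2θ/(4u^{3/2}),  u = L² − r² sin²θ = 0.00566634 m².
Substituting r = 0.0167 m, L = 0.0771 m, θ = 93.1°: d²x/dθ² = +0.0045859 m.
a = ω²·d²x/dθ² = (192.2)²·(+0.0045859) = +169.32 m/s²;  |a| = 169.32 m/s².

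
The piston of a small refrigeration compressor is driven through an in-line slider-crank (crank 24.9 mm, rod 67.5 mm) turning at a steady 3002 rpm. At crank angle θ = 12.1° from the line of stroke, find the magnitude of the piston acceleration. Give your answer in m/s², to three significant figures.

ω = 2π·3002/60 = 314.4 rad/s
x(θ) = r cosθ + √(L² − r² sin²θ); with ω constant, a = ω²·d²x/dθ².
d²x/dθ² = −r cosθ − r²(cos2θ)/√u − r⁴ sin²2θ/(4u^{3/2}),  u = L² − r² sin²θ = 0.00452901 m².
Substituting r = 0.0249 m, L = 0.0675 m, θ = 12.1°: d²x/dθ² = -0.032803 m.
a = ω²·d²x/dθ² = (314.4)²·(-0.032803) = -3241.9 m/s²;  |a| = 3241.9 m/s².

3240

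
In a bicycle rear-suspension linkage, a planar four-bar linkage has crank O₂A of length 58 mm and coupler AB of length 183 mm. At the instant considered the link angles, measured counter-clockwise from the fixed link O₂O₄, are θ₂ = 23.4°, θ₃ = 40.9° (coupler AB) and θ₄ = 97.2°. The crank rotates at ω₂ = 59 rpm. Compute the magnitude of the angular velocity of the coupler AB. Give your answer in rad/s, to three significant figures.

2.26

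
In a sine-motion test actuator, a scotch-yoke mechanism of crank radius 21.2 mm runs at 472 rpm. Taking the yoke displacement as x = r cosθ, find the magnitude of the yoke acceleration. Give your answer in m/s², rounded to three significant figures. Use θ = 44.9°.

36.7

ω = 49.43 rad/s (from 472 rpm).
x = r cosθ ⇒ ẍ = −rω² cosθ (ω constant).
|a| = rω²|cosθ| = 0.0212·(49.43)²·|cos 44.9°| = 36.688 m/s².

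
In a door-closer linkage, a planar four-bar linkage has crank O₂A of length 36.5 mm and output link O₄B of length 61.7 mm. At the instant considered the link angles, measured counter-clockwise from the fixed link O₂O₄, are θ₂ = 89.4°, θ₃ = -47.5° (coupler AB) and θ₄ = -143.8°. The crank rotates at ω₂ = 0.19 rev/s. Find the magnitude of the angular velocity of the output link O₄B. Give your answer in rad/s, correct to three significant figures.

ω₂ = 1.194 rad/s (from 0.19 rev/s).
Differentiating the loop-closure r₂e^{iθ₂}+r₃e^{iθ₃}=r₁+r₄e^{iθ₄} gives r₂ω₂e^{iθ₂}+r₃ω₃e^{iθ₃}=r₄ω₄e^{iθ₄}.
Eliminating the other unknown: ω₄ = r₂ω₂ sin(θ₂−θ₃) / [r₄ sin(θ₄−θ₃)].
Numerator sine = +0.68327; denominator sine = -0.99396.
Result = 0.0365·1.194·(+0.68327) / (0.0617·(-0.99396)) = -0.48547 rad/s; magnitude 0.48547 rad/s.

0.485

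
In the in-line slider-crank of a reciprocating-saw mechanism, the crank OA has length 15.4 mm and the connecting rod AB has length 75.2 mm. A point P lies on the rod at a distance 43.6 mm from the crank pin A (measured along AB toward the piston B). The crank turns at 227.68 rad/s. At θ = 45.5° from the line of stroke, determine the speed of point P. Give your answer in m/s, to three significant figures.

ω = 227.7 rad/s.  Crank-pin speed |V_A| = rω = 3.5063 m/s, perpendicular to OA.
Rod angle: sinφ = −(r/L) sinθ ⇒ φ = -8.399°; ω_rod = −rω cosθ/√(L²−r²sin²θ) = -33.035 rad/s.
V_P = V_A + ω_rod × AP, with AP = 0.0436 m along the rod.
Components: V_Px = −rω sinθ − a·ω_rod·sinφ = -2.7112 m/s;  V_Py = rω cosθ + a·ω_rod·cosφ = +1.0327 m/s.
|V_P| = √(V_Px² + V_Py²) = 2.9012 m/s.

2.90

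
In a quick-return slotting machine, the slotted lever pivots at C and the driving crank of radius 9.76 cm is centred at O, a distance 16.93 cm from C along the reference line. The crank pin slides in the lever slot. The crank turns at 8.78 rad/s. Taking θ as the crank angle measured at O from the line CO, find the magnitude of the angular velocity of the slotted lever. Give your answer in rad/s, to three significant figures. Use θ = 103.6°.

1.63

ω = 8.78 rad/s
Crank pin A relative to C: A = (d + r cosθ, r sinθ); lever angle φ = atan2(r sinθ, d + r cosθ).
Differentiating tanφ: φ̇ = rω(d cosθ + r)/(d² + r² + 2dr cosθ).
d² + r² + 2dr cosθ = |CA|² = 0.0304174 m²;  d cosθ + r = +0.05779 m.
|ω_lever| = |0.0976·8.78·+0.05779| / 0.0304174 = 1.6281 rad/s.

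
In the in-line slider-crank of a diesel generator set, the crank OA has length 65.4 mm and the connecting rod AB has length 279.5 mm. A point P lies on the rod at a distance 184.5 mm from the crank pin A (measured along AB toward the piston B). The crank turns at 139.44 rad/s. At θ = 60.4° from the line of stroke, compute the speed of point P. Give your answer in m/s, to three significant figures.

ω = 139.4 rad/s.  Crank-pin speed |V_A| = rω = 9.1194 m/s, perpendicular to OA.
Rod angle: sinφ = −(r/L) sinθ ⇒ φ = -11.739°; ω_rod = −rω cosθ/√(L²−r²sin²θ) = -16.46 rad/s.
V_P = V_A + ω_rod × AP, with AP = 0.1845 m along the rod.
Components: V_Px = −rω sinθ − a·ω_rod·sinφ = -8.5471 m/s;  V_Py = rω cosθ + a·ω_rod·cosφ = +1.531 m/s.
|V_P| = √(V_Px² + V_Py²) = 8.6832 m/s.

8.68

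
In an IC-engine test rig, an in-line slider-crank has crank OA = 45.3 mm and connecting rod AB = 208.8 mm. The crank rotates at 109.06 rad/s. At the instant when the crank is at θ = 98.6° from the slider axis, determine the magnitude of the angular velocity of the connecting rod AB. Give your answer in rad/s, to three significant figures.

3.62

ω = 109.1 rad/s
The rod makes angle φ with the slider axis where L sinφ = r sinθ; differentiating, L cosφ·φ̇ = r ω cosθ.
L cosφ = √(L² − r² sin²θ) = 0.20394 m.
|ω_rod| = r ω |cosθ| / √(L² − r² sin²θ) = 0.0453·109.1·0.14954/0.20394 = 3.6225 rad/s.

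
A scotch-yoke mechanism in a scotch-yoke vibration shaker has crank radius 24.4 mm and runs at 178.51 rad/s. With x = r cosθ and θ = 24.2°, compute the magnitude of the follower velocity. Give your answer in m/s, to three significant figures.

1.79

ω = 178.5 rad/s
x = r cosθ ⇒ ẋ = −rω sinθ.
|v| = rω|sinθ| = 0.0244·178.5·|sin 24.2°| = 1.7855 m/s.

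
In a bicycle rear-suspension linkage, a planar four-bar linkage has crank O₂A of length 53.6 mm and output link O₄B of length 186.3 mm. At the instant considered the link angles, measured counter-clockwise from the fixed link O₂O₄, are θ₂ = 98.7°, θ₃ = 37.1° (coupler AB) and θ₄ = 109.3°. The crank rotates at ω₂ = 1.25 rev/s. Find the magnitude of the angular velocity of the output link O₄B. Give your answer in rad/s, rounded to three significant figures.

ω₂ = 7.854 rad/s (from 1.25 rev/s).
Differentiating the loop-closure r₂e^{iθ₂}+r₃e^{iθ₃}=r₁+r₄e^{iθ₄} gives r₂ω₂e^{iθ₂}+r₃ω₃e^{iθ₃}=r₄ω₄e^{iθ₄}.
Eliminating the other unknown: ω₄ = r₂ω₂ sin(θ₂−θ₃) / [r₄ sin(θ₄−θ₃)].
Numerator sine = +0.87965; denominator sine = +0.95213.
Result = 0.0536·7.854·(+0.87965) / (0.1863·(+0.95213)) = +2.0876 rad/s; magnitude 2.0876 rad/s.

2.09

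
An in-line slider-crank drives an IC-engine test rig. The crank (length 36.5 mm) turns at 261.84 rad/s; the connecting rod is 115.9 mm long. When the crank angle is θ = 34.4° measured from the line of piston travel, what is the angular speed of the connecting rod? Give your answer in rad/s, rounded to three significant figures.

69.1

ω = 261.8 rad/s
The rod makes angle φ with the slider axis where L sinφ = r sinθ; differentiating, L cosφ·φ̇ = r ω cosθ.
L cosφ = √(L² − r² sin²θ) = 0.11405 m.
|ω_rod| = r ω |cosθ| / √(L² − r² sin²θ) = 0.0365·261.8·0.82511/0.11405 = 69.142 rad/s.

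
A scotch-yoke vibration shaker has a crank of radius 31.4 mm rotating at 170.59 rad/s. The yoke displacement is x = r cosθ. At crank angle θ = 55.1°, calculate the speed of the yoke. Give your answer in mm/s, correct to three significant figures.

4390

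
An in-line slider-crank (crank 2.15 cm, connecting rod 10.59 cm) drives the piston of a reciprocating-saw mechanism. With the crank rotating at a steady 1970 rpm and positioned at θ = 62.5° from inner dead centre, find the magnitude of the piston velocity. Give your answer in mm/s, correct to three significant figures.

ω = 2π·1970/60 = 206.3 rad/s
For an in-line slider-crank, x = r cosθ + √(L² − r² sin²θ), so v = −rω sinθ·[1 + r cosθ/√(L² − r² sin²θ)].
With r = 0.0215 m, L = 0.1059 m, θ = 62.5°: √(L² − r² sin²θ) = 0.10417 m.
v = −0.0215·206.3·0.88701·[1 + 0.0215·0.46175/0.10417] = -4.3092 m/s.
|v| = 4.3092 m/s = 4309.2 mm/s.

4310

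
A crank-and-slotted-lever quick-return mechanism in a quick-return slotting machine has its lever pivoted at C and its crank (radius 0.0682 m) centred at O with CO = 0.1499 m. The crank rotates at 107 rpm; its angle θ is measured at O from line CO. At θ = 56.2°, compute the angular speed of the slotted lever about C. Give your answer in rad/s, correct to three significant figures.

3.01

ω = 11.21 rad/s (from 107 rpm).
Crank pin A relative to C: A = (d + r cosθ, r sinθ); lever angle φ = atan2(r sinθ, d + r cosθ).
Differentiating tanφ: φ̇ = rω(d cosθ + r)/(d² + r² + 2dr cosθ).
d² + r² + 2dr cosθ = |CA|² = 0.0384955 m²;  d cosθ + r = +0.15159 m.
|ω_lever| = |0.0682·11.21·+0.15159| / 0.0384955 = 3.0092 rad/s.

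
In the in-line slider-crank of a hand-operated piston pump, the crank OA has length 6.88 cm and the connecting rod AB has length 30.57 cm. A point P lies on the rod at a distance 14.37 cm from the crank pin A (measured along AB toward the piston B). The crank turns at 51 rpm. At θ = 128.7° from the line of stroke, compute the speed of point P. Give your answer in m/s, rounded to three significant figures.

0.294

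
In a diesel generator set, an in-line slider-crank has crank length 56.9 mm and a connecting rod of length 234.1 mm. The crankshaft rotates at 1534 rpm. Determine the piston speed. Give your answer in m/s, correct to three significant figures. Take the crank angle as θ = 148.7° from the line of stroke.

ω = 2π·1534/60 = 160.6 rad/s
For an in-line slider-crank, x = r cosθ + √(L² − r² sin²θ), so v = −rω sinθ·[1 + r cosθ/√(L² − r² sin²θ)].
With r = 0.0569 m, L = 0.2341 m, θ = 148.7°: √(L² − r² sin²θ) = 0.23223 m.
v = −0.0569·160.6·0.51952·[1 + 0.0569·-0.85446/0.23223] = -3.7545 m/s.
|v| = 3.7545 m/s.

3.75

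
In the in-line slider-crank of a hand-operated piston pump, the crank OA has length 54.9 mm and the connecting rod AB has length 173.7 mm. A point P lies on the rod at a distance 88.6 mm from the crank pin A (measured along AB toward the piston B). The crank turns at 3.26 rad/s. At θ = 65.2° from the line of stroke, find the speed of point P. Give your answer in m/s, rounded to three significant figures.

0.178

ω = 3.26 rad/s.  Crank-pin speed |V_A| = rω = 0.17897 m/s, perpendicular to OA.
Rod angle: sinφ = −(r/L) sinθ ⇒ φ = -16.673°; ω_rod = −rω cosθ/√(L²−r²sin²θ) = -0.45116 rad/s.
V_P = V_A + ω_rod × AP, with AP = 0.0886 m along the rod.
Components: V_Px = −rω sinθ − a·ω_rod·sinφ = -0.17394 m/s;  V_Py = rω cosθ + a·ω_rod·cosφ = +0.036779 m/s.
|V_P| = √(V_Px² + V_Py²) = 0.17778 m/s.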